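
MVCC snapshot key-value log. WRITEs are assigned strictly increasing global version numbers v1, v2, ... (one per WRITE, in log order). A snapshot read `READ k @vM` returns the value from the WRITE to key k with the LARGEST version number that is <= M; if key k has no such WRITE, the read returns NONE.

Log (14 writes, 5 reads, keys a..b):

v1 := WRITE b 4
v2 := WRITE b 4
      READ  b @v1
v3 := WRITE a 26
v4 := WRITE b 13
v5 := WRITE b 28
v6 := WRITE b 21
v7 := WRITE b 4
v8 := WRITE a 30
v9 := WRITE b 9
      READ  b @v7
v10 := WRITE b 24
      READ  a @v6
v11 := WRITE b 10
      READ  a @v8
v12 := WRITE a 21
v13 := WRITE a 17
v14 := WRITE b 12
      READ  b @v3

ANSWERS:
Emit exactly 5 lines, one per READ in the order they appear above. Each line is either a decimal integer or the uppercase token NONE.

Answer: 4
4
26
30
4

Derivation:
v1: WRITE b=4  (b history now [(1, 4)])
v2: WRITE b=4  (b history now [(1, 4), (2, 4)])
READ b @v1: history=[(1, 4), (2, 4)] -> pick v1 -> 4
v3: WRITE a=26  (a history now [(3, 26)])
v4: WRITE b=13  (b history now [(1, 4), (2, 4), (4, 13)])
v5: WRITE b=28  (b history now [(1, 4), (2, 4), (4, 13), (5, 28)])
v6: WRITE b=21  (b history now [(1, 4), (2, 4), (4, 13), (5, 28), (6, 21)])
v7: WRITE b=4  (b history now [(1, 4), (2, 4), (4, 13), (5, 28), (6, 21), (7, 4)])
v8: WRITE a=30  (a history now [(3, 26), (8, 30)])
v9: WRITE b=9  (b history now [(1, 4), (2, 4), (4, 13), (5, 28), (6, 21), (7, 4), (9, 9)])
READ b @v7: history=[(1, 4), (2, 4), (4, 13), (5, 28), (6, 21), (7, 4), (9, 9)] -> pick v7 -> 4
v10: WRITE b=24  (b history now [(1, 4), (2, 4), (4, 13), (5, 28), (6, 21), (7, 4), (9, 9), (10, 24)])
READ a @v6: history=[(3, 26), (8, 30)] -> pick v3 -> 26
v11: WRITE b=10  (b history now [(1, 4), (2, 4), (4, 13), (5, 28), (6, 21), (7, 4), (9, 9), (10, 24), (11, 10)])
READ a @v8: history=[(3, 26), (8, 30)] -> pick v8 -> 30
v12: WRITE a=21  (a history now [(3, 26), (8, 30), (12, 21)])
v13: WRITE a=17  (a history now [(3, 26), (8, 30), (12, 21), (13, 17)])
v14: WRITE b=12  (b history now [(1, 4), (2, 4), (4, 13), (5, 28), (6, 21), (7, 4), (9, 9), (10, 24), (11, 10), (14, 12)])
READ b @v3: history=[(1, 4), (2, 4), (4, 13), (5, 28), (6, 21), (7, 4), (9, 9), (10, 24), (11, 10), (14, 12)] -> pick v2 -> 4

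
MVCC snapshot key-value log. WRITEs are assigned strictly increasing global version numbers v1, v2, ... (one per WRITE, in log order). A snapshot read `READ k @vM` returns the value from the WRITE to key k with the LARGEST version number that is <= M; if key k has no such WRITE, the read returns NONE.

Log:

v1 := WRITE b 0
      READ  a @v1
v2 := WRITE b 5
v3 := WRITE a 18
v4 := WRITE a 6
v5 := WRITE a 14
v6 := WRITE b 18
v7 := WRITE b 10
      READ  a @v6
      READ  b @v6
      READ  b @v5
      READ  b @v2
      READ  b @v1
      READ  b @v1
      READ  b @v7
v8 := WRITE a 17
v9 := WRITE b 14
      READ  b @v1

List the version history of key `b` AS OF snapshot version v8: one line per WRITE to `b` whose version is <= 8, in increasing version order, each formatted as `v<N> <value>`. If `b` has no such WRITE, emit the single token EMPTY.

Answer: v1 0
v2 5
v6 18
v7 10

Derivation:
Scan writes for key=b with version <= 8:
  v1 WRITE b 0 -> keep
  v2 WRITE b 5 -> keep
  v3 WRITE a 18 -> skip
  v4 WRITE a 6 -> skip
  v5 WRITE a 14 -> skip
  v6 WRITE b 18 -> keep
  v7 WRITE b 10 -> keep
  v8 WRITE a 17 -> skip
  v9 WRITE b 14 -> drop (> snap)
Collected: [(1, 0), (2, 5), (6, 18), (7, 10)]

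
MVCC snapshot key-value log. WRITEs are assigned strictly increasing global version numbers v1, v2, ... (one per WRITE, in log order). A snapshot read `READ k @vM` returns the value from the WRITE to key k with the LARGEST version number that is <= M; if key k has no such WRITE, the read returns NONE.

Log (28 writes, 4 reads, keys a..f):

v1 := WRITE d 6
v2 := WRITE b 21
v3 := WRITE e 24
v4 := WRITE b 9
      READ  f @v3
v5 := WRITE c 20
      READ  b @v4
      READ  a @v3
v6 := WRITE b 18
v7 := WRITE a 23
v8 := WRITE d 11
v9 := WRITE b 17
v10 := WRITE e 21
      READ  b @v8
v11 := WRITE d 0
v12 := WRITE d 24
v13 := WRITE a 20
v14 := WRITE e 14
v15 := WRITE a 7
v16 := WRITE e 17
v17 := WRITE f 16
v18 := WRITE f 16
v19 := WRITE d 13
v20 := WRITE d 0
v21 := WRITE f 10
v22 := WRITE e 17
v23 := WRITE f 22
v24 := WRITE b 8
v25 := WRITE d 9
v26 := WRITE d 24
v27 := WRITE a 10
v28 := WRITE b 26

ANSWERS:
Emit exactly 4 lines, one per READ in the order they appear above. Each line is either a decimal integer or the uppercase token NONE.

Answer: NONE
9
NONE
18

Derivation:
v1: WRITE d=6  (d history now [(1, 6)])
v2: WRITE b=21  (b history now [(2, 21)])
v3: WRITE e=24  (e history now [(3, 24)])
v4: WRITE b=9  (b history now [(2, 21), (4, 9)])
READ f @v3: history=[] -> no version <= 3 -> NONE
v5: WRITE c=20  (c history now [(5, 20)])
READ b @v4: history=[(2, 21), (4, 9)] -> pick v4 -> 9
READ a @v3: history=[] -> no version <= 3 -> NONE
v6: WRITE b=18  (b history now [(2, 21), (4, 9), (6, 18)])
v7: WRITE a=23  (a history now [(7, 23)])
v8: WRITE d=11  (d history now [(1, 6), (8, 11)])
v9: WRITE b=17  (b history now [(2, 21), (4, 9), (6, 18), (9, 17)])
v10: WRITE e=21  (e history now [(3, 24), (10, 21)])
READ b @v8: history=[(2, 21), (4, 9), (6, 18), (9, 17)] -> pick v6 -> 18
v11: WRITE d=0  (d history now [(1, 6), (8, 11), (11, 0)])
v12: WRITE d=24  (d history now [(1, 6), (8, 11), (11, 0), (12, 24)])
v13: WRITE a=20  (a history now [(7, 23), (13, 20)])
v14: WRITE e=14  (e history now [(3, 24), (10, 21), (14, 14)])
v15: WRITE a=7  (a history now [(7, 23), (13, 20), (15, 7)])
v16: WRITE e=17  (e history now [(3, 24), (10, 21), (14, 14), (16, 17)])
v17: WRITE f=16  (f history now [(17, 16)])
v18: WRITE f=16  (f history now [(17, 16), (18, 16)])
v19: WRITE d=13  (d history now [(1, 6), (8, 11), (11, 0), (12, 24), (19, 13)])
v20: WRITE d=0  (d history now [(1, 6), (8, 11), (11, 0), (12, 24), (19, 13), (20, 0)])
v21: WRITE f=10  (f history now [(17, 16), (18, 16), (21, 10)])
v22: WRITE e=17  (e history now [(3, 24), (10, 21), (14, 14), (16, 17), (22, 17)])
v23: WRITE f=22  (f history now [(17, 16), (18, 16), (21, 10), (23, 22)])
v24: WRITE b=8  (b history now [(2, 21), (4, 9), (6, 18), (9, 17), (24, 8)])
v25: WRITE d=9  (d history now [(1, 6), (8, 11), (11, 0), (12, 24), (19, 13), (20, 0), (25, 9)])
v26: WRITE d=24  (d history now [(1, 6), (8, 11), (11, 0), (12, 24), (19, 13), (20, 0), (25, 9), (26, 24)])
v27: WRITE a=10  (a history now [(7, 23), (13, 20), (15, 7), (27, 10)])
v28: WRITE b=26  (b history now [(2, 21), (4, 9), (6, 18), (9, 17), (24, 8), (28, 26)])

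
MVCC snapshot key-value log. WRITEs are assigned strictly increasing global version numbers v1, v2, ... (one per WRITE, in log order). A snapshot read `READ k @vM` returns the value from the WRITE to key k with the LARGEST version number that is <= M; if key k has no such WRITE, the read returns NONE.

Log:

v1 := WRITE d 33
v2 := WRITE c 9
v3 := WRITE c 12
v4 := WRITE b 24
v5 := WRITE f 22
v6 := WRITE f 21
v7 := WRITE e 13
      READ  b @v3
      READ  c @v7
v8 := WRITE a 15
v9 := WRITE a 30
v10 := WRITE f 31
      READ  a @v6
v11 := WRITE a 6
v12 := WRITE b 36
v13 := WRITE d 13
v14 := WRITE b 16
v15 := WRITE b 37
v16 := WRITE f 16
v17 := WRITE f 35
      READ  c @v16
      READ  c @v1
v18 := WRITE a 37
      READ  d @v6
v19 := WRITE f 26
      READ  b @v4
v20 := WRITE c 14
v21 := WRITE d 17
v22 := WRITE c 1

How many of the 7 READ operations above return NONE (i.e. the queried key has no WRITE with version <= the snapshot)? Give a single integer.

v1: WRITE d=33  (d history now [(1, 33)])
v2: WRITE c=9  (c history now [(2, 9)])
v3: WRITE c=12  (c history now [(2, 9), (3, 12)])
v4: WRITE b=24  (b history now [(4, 24)])
v5: WRITE f=22  (f history now [(5, 22)])
v6: WRITE f=21  (f history now [(5, 22), (6, 21)])
v7: WRITE e=13  (e history now [(7, 13)])
READ b @v3: history=[(4, 24)] -> no version <= 3 -> NONE
READ c @v7: history=[(2, 9), (3, 12)] -> pick v3 -> 12
v8: WRITE a=15  (a history now [(8, 15)])
v9: WRITE a=30  (a history now [(8, 15), (9, 30)])
v10: WRITE f=31  (f history now [(5, 22), (6, 21), (10, 31)])
READ a @v6: history=[(8, 15), (9, 30)] -> no version <= 6 -> NONE
v11: WRITE a=6  (a history now [(8, 15), (9, 30), (11, 6)])
v12: WRITE b=36  (b history now [(4, 24), (12, 36)])
v13: WRITE d=13  (d history now [(1, 33), (13, 13)])
v14: WRITE b=16  (b history now [(4, 24), (12, 36), (14, 16)])
v15: WRITE b=37  (b history now [(4, 24), (12, 36), (14, 16), (15, 37)])
v16: WRITE f=16  (f history now [(5, 22), (6, 21), (10, 31), (16, 16)])
v17: WRITE f=35  (f history now [(5, 22), (6, 21), (10, 31), (16, 16), (17, 35)])
READ c @v16: history=[(2, 9), (3, 12)] -> pick v3 -> 12
READ c @v1: history=[(2, 9), (3, 12)] -> no version <= 1 -> NONE
v18: WRITE a=37  (a history now [(8, 15), (9, 30), (11, 6), (18, 37)])
READ d @v6: history=[(1, 33), (13, 13)] -> pick v1 -> 33
v19: WRITE f=26  (f history now [(5, 22), (6, 21), (10, 31), (16, 16), (17, 35), (19, 26)])
READ b @v4: history=[(4, 24), (12, 36), (14, 16), (15, 37)] -> pick v4 -> 24
v20: WRITE c=14  (c history now [(2, 9), (3, 12), (20, 14)])
v21: WRITE d=17  (d history now [(1, 33), (13, 13), (21, 17)])
v22: WRITE c=1  (c history now [(2, 9), (3, 12), (20, 14), (22, 1)])
Read results in order: ['NONE', '12', 'NONE', '12', 'NONE', '33', '24']
NONE count = 3

Answer: 3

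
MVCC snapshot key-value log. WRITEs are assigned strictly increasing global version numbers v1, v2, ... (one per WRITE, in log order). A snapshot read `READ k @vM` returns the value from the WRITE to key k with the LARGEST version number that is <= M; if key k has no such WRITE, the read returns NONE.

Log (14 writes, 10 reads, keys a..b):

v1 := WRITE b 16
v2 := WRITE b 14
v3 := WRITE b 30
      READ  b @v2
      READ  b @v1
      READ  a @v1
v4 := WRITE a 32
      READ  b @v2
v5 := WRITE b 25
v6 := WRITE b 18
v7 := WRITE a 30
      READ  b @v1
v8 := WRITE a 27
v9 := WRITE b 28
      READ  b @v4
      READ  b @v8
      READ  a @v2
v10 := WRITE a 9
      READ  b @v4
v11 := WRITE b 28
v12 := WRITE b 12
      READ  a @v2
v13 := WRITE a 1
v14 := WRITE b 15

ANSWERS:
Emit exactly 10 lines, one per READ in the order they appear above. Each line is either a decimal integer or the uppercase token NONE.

Answer: 14
16
NONE
14
16
30
18
NONE
30
NONE

Derivation:
v1: WRITE b=16  (b history now [(1, 16)])
v2: WRITE b=14  (b history now [(1, 16), (2, 14)])
v3: WRITE b=30  (b history now [(1, 16), (2, 14), (3, 30)])
READ b @v2: history=[(1, 16), (2, 14), (3, 30)] -> pick v2 -> 14
READ b @v1: history=[(1, 16), (2, 14), (3, 30)] -> pick v1 -> 16
READ a @v1: history=[] -> no version <= 1 -> NONE
v4: WRITE a=32  (a history now [(4, 32)])
READ b @v2: history=[(1, 16), (2, 14), (3, 30)] -> pick v2 -> 14
v5: WRITE b=25  (b history now [(1, 16), (2, 14), (3, 30), (5, 25)])
v6: WRITE b=18  (b history now [(1, 16), (2, 14), (3, 30), (5, 25), (6, 18)])
v7: WRITE a=30  (a history now [(4, 32), (7, 30)])
READ b @v1: history=[(1, 16), (2, 14), (3, 30), (5, 25), (6, 18)] -> pick v1 -> 16
v8: WRITE a=27  (a history now [(4, 32), (7, 30), (8, 27)])
v9: WRITE b=28  (b history now [(1, 16), (2, 14), (3, 30), (5, 25), (6, 18), (9, 28)])
READ b @v4: history=[(1, 16), (2, 14), (3, 30), (5, 25), (6, 18), (9, 28)] -> pick v3 -> 30
READ b @v8: history=[(1, 16), (2, 14), (3, 30), (5, 25), (6, 18), (9, 28)] -> pick v6 -> 18
READ a @v2: history=[(4, 32), (7, 30), (8, 27)] -> no version <= 2 -> NONE
v10: WRITE a=9  (a history now [(4, 32), (7, 30), (8, 27), (10, 9)])
READ b @v4: history=[(1, 16), (2, 14), (3, 30), (5, 25), (6, 18), (9, 28)] -> pick v3 -> 30
v11: WRITE b=28  (b history now [(1, 16), (2, 14), (3, 30), (5, 25), (6, 18), (9, 28), (11, 28)])
v12: WRITE b=12  (b history now [(1, 16), (2, 14), (3, 30), (5, 25), (6, 18), (9, 28), (11, 28), (12, 12)])
READ a @v2: history=[(4, 32), (7, 30), (8, 27), (10, 9)] -> no version <= 2 -> NONE
v13: WRITE a=1  (a history now [(4, 32), (7, 30), (8, 27), (10, 9), (13, 1)])
v14: WRITE b=15  (b history now [(1, 16), (2, 14), (3, 30), (5, 25), (6, 18), (9, 28), (11, 28), (12, 12), (14, 15)])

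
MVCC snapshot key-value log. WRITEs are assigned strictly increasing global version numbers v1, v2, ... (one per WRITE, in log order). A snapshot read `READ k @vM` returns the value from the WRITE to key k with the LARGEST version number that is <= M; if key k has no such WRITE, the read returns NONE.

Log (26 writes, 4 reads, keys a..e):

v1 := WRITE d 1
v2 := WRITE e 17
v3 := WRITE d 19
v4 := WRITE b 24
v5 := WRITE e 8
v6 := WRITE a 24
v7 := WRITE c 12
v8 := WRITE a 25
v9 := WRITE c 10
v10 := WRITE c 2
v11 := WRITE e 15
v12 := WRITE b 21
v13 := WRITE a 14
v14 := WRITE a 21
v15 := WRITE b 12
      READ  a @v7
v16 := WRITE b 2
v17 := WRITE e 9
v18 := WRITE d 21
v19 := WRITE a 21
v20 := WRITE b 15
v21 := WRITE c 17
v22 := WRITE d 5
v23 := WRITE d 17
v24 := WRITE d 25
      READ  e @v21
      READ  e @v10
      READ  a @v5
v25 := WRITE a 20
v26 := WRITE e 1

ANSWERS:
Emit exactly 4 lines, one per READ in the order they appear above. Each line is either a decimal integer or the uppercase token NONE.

v1: WRITE d=1  (d history now [(1, 1)])
v2: WRITE e=17  (e history now [(2, 17)])
v3: WRITE d=19  (d history now [(1, 1), (3, 19)])
v4: WRITE b=24  (b history now [(4, 24)])
v5: WRITE e=8  (e history now [(2, 17), (5, 8)])
v6: WRITE a=24  (a history now [(6, 24)])
v7: WRITE c=12  (c history now [(7, 12)])
v8: WRITE a=25  (a history now [(6, 24), (8, 25)])
v9: WRITE c=10  (c history now [(7, 12), (9, 10)])
v10: WRITE c=2  (c history now [(7, 12), (9, 10), (10, 2)])
v11: WRITE e=15  (e history now [(2, 17), (5, 8), (11, 15)])
v12: WRITE b=21  (b history now [(4, 24), (12, 21)])
v13: WRITE a=14  (a history now [(6, 24), (8, 25), (13, 14)])
v14: WRITE a=21  (a history now [(6, 24), (8, 25), (13, 14), (14, 21)])
v15: WRITE b=12  (b history now [(4, 24), (12, 21), (15, 12)])
READ a @v7: history=[(6, 24), (8, 25), (13, 14), (14, 21)] -> pick v6 -> 24
v16: WRITE b=2  (b history now [(4, 24), (12, 21), (15, 12), (16, 2)])
v17: WRITE e=9  (e history now [(2, 17), (5, 8), (11, 15), (17, 9)])
v18: WRITE d=21  (d history now [(1, 1), (3, 19), (18, 21)])
v19: WRITE a=21  (a history now [(6, 24), (8, 25), (13, 14), (14, 21), (19, 21)])
v20: WRITE b=15  (b history now [(4, 24), (12, 21), (15, 12), (16, 2), (20, 15)])
v21: WRITE c=17  (c history now [(7, 12), (9, 10), (10, 2), (21, 17)])
v22: WRITE d=5  (d history now [(1, 1), (3, 19), (18, 21), (22, 5)])
v23: WRITE d=17  (d history now [(1, 1), (3, 19), (18, 21), (22, 5), (23, 17)])
v24: WRITE d=25  (d history now [(1, 1), (3, 19), (18, 21), (22, 5), (23, 17), (24, 25)])
READ e @v21: history=[(2, 17), (5, 8), (11, 15), (17, 9)] -> pick v17 -> 9
READ e @v10: history=[(2, 17), (5, 8), (11, 15), (17, 9)] -> pick v5 -> 8
READ a @v5: history=[(6, 24), (8, 25), (13, 14), (14, 21), (19, 21)] -> no version <= 5 -> NONE
v25: WRITE a=20  (a history now [(6, 24), (8, 25), (13, 14), (14, 21), (19, 21), (25, 20)])
v26: WRITE e=1  (e history now [(2, 17), (5, 8), (11, 15), (17, 9), (26, 1)])

Answer: 24
9
8
NONE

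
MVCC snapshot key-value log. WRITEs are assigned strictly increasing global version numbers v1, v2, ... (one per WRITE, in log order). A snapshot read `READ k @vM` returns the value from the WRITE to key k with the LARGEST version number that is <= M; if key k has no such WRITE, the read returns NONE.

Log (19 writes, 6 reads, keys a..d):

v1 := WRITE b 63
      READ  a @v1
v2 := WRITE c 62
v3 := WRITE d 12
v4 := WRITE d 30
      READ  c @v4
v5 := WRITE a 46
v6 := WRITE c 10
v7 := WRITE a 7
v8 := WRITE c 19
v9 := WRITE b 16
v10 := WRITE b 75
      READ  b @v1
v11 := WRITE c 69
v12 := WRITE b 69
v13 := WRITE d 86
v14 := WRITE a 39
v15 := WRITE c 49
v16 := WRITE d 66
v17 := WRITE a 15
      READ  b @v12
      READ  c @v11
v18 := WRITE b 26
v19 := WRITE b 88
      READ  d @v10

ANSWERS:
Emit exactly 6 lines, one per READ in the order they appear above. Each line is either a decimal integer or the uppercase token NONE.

Answer: NONE
62
63
69
69
30

Derivation:
v1: WRITE b=63  (b history now [(1, 63)])
READ a @v1: history=[] -> no version <= 1 -> NONE
v2: WRITE c=62  (c history now [(2, 62)])
v3: WRITE d=12  (d history now [(3, 12)])
v4: WRITE d=30  (d history now [(3, 12), (4, 30)])
READ c @v4: history=[(2, 62)] -> pick v2 -> 62
v5: WRITE a=46  (a history now [(5, 46)])
v6: WRITE c=10  (c history now [(2, 62), (6, 10)])
v7: WRITE a=7  (a history now [(5, 46), (7, 7)])
v8: WRITE c=19  (c history now [(2, 62), (6, 10), (8, 19)])
v9: WRITE b=16  (b history now [(1, 63), (9, 16)])
v10: WRITE b=75  (b history now [(1, 63), (9, 16), (10, 75)])
READ b @v1: history=[(1, 63), (9, 16), (10, 75)] -> pick v1 -> 63
v11: WRITE c=69  (c history now [(2, 62), (6, 10), (8, 19), (11, 69)])
v12: WRITE b=69  (b history now [(1, 63), (9, 16), (10, 75), (12, 69)])
v13: WRITE d=86  (d history now [(3, 12), (4, 30), (13, 86)])
v14: WRITE a=39  (a history now [(5, 46), (7, 7), (14, 39)])
v15: WRITE c=49  (c history now [(2, 62), (6, 10), (8, 19), (11, 69), (15, 49)])
v16: WRITE d=66  (d history now [(3, 12), (4, 30), (13, 86), (16, 66)])
v17: WRITE a=15  (a history now [(5, 46), (7, 7), (14, 39), (17, 15)])
READ b @v12: history=[(1, 63), (9, 16), (10, 75), (12, 69)] -> pick v12 -> 69
READ c @v11: history=[(2, 62), (6, 10), (8, 19), (11, 69), (15, 49)] -> pick v11 -> 69
v18: WRITE b=26  (b history now [(1, 63), (9, 16), (10, 75), (12, 69), (18, 26)])
v19: WRITE b=88  (b history now [(1, 63), (9, 16), (10, 75), (12, 69), (18, 26), (19, 88)])
READ d @v10: history=[(3, 12), (4, 30), (13, 86), (16, 66)] -> pick v4 -> 30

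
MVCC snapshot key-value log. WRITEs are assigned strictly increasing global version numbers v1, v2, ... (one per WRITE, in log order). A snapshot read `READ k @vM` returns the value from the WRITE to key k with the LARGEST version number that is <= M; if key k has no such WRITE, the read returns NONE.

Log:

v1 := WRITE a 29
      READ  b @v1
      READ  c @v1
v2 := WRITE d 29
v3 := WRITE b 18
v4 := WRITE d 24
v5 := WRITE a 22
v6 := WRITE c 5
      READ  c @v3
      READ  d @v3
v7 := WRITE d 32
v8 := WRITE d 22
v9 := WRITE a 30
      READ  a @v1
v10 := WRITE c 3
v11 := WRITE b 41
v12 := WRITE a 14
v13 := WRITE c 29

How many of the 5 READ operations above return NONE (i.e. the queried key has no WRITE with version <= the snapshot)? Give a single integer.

Answer: 3

Derivation:
v1: WRITE a=29  (a history now [(1, 29)])
READ b @v1: history=[] -> no version <= 1 -> NONE
READ c @v1: history=[] -> no version <= 1 -> NONE
v2: WRITE d=29  (d history now [(2, 29)])
v3: WRITE b=18  (b history now [(3, 18)])
v4: WRITE d=24  (d history now [(2, 29), (4, 24)])
v5: WRITE a=22  (a history now [(1, 29), (5, 22)])
v6: WRITE c=5  (c history now [(6, 5)])
READ c @v3: history=[(6, 5)] -> no version <= 3 -> NONE
READ d @v3: history=[(2, 29), (4, 24)] -> pick v2 -> 29
v7: WRITE d=32  (d history now [(2, 29), (4, 24), (7, 32)])
v8: WRITE d=22  (d history now [(2, 29), (4, 24), (7, 32), (8, 22)])
v9: WRITE a=30  (a history now [(1, 29), (5, 22), (9, 30)])
READ a @v1: history=[(1, 29), (5, 22), (9, 30)] -> pick v1 -> 29
v10: WRITE c=3  (c history now [(6, 5), (10, 3)])
v11: WRITE b=41  (b history now [(3, 18), (11, 41)])
v12: WRITE a=14  (a history now [(1, 29), (5, 22), (9, 30), (12, 14)])
v13: WRITE c=29  (c history now [(6, 5), (10, 3), (13, 29)])
Read results in order: ['NONE', 'NONE', 'NONE', '29', '29']
NONE count = 3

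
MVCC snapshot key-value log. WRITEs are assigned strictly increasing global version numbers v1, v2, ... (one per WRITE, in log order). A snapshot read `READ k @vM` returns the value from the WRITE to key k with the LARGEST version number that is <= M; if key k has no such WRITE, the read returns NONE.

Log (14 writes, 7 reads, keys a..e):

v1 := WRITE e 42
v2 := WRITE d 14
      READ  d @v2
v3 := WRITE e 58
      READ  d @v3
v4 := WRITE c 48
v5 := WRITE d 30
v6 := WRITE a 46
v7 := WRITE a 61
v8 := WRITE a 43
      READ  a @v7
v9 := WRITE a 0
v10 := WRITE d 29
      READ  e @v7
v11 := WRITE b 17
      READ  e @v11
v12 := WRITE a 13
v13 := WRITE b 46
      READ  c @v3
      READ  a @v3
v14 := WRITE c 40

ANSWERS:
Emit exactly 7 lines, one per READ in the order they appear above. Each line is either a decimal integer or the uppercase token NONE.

v1: WRITE e=42  (e history now [(1, 42)])
v2: WRITE d=14  (d history now [(2, 14)])
READ d @v2: history=[(2, 14)] -> pick v2 -> 14
v3: WRITE e=58  (e history now [(1, 42), (3, 58)])
READ d @v3: history=[(2, 14)] -> pick v2 -> 14
v4: WRITE c=48  (c history now [(4, 48)])
v5: WRITE d=30  (d history now [(2, 14), (5, 30)])
v6: WRITE a=46  (a history now [(6, 46)])
v7: WRITE a=61  (a history now [(6, 46), (7, 61)])
v8: WRITE a=43  (a history now [(6, 46), (7, 61), (8, 43)])
READ a @v7: history=[(6, 46), (7, 61), (8, 43)] -> pick v7 -> 61
v9: WRITE a=0  (a history now [(6, 46), (7, 61), (8, 43), (9, 0)])
v10: WRITE d=29  (d history now [(2, 14), (5, 30), (10, 29)])
READ e @v7: history=[(1, 42), (3, 58)] -> pick v3 -> 58
v11: WRITE b=17  (b history now [(11, 17)])
READ e @v11: history=[(1, 42), (3, 58)] -> pick v3 -> 58
v12: WRITE a=13  (a history now [(6, 46), (7, 61), (8, 43), (9, 0), (12, 13)])
v13: WRITE b=46  (b history now [(11, 17), (13, 46)])
READ c @v3: history=[(4, 48)] -> no version <= 3 -> NONE
READ a @v3: history=[(6, 46), (7, 61), (8, 43), (9, 0), (12, 13)] -> no version <= 3 -> NONE
v14: WRITE c=40  (c history now [(4, 48), (14, 40)])

Answer: 14
14
61
58
58
NONE
NONE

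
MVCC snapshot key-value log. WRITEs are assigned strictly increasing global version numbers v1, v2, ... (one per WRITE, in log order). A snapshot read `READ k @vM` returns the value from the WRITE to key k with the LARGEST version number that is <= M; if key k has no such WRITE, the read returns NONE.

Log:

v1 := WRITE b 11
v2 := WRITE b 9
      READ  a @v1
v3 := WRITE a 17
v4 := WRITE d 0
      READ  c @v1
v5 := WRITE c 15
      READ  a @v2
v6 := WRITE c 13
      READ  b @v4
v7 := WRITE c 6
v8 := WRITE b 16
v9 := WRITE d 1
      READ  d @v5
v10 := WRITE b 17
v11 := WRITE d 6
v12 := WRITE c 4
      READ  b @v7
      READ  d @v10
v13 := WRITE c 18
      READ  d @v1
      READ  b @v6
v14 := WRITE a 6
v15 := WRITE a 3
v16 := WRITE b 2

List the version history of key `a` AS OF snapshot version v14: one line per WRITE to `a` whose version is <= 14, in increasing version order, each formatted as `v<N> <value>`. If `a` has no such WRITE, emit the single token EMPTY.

Answer: v3 17
v14 6

Derivation:
Scan writes for key=a with version <= 14:
  v1 WRITE b 11 -> skip
  v2 WRITE b 9 -> skip
  v3 WRITE a 17 -> keep
  v4 WRITE d 0 -> skip
  v5 WRITE c 15 -> skip
  v6 WRITE c 13 -> skip
  v7 WRITE c 6 -> skip
  v8 WRITE b 16 -> skip
  v9 WRITE d 1 -> skip
  v10 WRITE b 17 -> skip
  v11 WRITE d 6 -> skip
  v12 WRITE c 4 -> skip
  v13 WRITE c 18 -> skip
  v14 WRITE a 6 -> keep
  v15 WRITE a 3 -> drop (> snap)
  v16 WRITE b 2 -> skip
Collected: [(3, 17), (14, 6)]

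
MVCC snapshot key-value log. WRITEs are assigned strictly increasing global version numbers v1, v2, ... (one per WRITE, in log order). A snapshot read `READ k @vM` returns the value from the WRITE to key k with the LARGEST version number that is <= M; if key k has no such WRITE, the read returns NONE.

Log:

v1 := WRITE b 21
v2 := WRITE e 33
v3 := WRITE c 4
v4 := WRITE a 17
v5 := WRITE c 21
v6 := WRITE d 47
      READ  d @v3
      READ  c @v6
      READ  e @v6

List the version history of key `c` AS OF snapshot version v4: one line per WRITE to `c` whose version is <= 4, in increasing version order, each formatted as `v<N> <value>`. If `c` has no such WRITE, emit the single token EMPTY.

Answer: v3 4

Derivation:
Scan writes for key=c with version <= 4:
  v1 WRITE b 21 -> skip
  v2 WRITE e 33 -> skip
  v3 WRITE c 4 -> keep
  v4 WRITE a 17 -> skip
  v5 WRITE c 21 -> drop (> snap)
  v6 WRITE d 47 -> skip
Collected: [(3, 4)]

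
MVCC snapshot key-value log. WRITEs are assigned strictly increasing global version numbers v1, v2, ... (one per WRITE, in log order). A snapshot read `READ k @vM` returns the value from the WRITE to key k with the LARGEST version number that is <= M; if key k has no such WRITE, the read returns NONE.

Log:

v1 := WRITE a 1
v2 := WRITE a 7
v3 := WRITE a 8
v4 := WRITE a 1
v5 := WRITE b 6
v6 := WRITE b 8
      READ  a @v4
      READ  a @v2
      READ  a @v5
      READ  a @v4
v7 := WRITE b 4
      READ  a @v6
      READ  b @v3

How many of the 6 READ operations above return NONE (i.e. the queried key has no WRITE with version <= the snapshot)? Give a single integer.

Answer: 1

Derivation:
v1: WRITE a=1  (a history now [(1, 1)])
v2: WRITE a=7  (a history now [(1, 1), (2, 7)])
v3: WRITE a=8  (a history now [(1, 1), (2, 7), (3, 8)])
v4: WRITE a=1  (a history now [(1, 1), (2, 7), (3, 8), (4, 1)])
v5: WRITE b=6  (b history now [(5, 6)])
v6: WRITE b=8  (b history now [(5, 6), (6, 8)])
READ a @v4: history=[(1, 1), (2, 7), (3, 8), (4, 1)] -> pick v4 -> 1
READ a @v2: history=[(1, 1), (2, 7), (3, 8), (4, 1)] -> pick v2 -> 7
READ a @v5: history=[(1, 1), (2, 7), (3, 8), (4, 1)] -> pick v4 -> 1
READ a @v4: history=[(1, 1), (2, 7), (3, 8), (4, 1)] -> pick v4 -> 1
v7: WRITE b=4  (b history now [(5, 6), (6, 8), (7, 4)])
READ a @v6: history=[(1, 1), (2, 7), (3, 8), (4, 1)] -> pick v4 -> 1
READ b @v3: history=[(5, 6), (6, 8), (7, 4)] -> no version <= 3 -> NONE
Read results in order: ['1', '7', '1', '1', '1', 'NONE']
NONE count = 1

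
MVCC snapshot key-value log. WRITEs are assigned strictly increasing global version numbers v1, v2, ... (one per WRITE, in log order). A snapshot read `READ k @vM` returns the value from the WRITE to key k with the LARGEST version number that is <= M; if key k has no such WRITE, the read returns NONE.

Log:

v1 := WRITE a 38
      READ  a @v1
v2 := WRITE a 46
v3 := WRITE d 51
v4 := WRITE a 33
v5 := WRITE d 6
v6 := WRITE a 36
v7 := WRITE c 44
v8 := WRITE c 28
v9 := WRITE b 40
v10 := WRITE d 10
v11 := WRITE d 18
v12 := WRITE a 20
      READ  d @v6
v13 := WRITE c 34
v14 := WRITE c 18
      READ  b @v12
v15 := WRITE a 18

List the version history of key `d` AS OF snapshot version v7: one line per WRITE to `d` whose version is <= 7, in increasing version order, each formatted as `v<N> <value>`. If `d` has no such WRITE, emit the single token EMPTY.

Answer: v3 51
v5 6

Derivation:
Scan writes for key=d with version <= 7:
  v1 WRITE a 38 -> skip
  v2 WRITE a 46 -> skip
  v3 WRITE d 51 -> keep
  v4 WRITE a 33 -> skip
  v5 WRITE d 6 -> keep
  v6 WRITE a 36 -> skip
  v7 WRITE c 44 -> skip
  v8 WRITE c 28 -> skip
  v9 WRITE b 40 -> skip
  v10 WRITE d 10 -> drop (> snap)
  v11 WRITE d 18 -> drop (> snap)
  v12 WRITE a 20 -> skip
  v13 WRITE c 34 -> skip
  v14 WRITE c 18 -> skip
  v15 WRITE a 18 -> skip
Collected: [(3, 51), (5, 6)]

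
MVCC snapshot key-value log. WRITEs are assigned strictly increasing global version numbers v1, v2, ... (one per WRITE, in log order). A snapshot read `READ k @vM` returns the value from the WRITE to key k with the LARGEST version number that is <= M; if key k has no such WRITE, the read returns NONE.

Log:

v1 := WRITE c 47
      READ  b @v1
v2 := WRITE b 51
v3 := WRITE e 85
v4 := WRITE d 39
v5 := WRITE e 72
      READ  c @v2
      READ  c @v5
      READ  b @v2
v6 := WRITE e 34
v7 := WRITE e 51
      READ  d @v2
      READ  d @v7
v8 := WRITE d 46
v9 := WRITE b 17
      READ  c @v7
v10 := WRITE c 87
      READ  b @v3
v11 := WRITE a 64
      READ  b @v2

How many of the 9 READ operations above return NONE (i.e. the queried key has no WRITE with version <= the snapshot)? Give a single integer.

Answer: 2

Derivation:
v1: WRITE c=47  (c history now [(1, 47)])
READ b @v1: history=[] -> no version <= 1 -> NONE
v2: WRITE b=51  (b history now [(2, 51)])
v3: WRITE e=85  (e history now [(3, 85)])
v4: WRITE d=39  (d history now [(4, 39)])
v5: WRITE e=72  (e history now [(3, 85), (5, 72)])
READ c @v2: history=[(1, 47)] -> pick v1 -> 47
READ c @v5: history=[(1, 47)] -> pick v1 -> 47
READ b @v2: history=[(2, 51)] -> pick v2 -> 51
v6: WRITE e=34  (e history now [(3, 85), (5, 72), (6, 34)])
v7: WRITE e=51  (e history now [(3, 85), (5, 72), (6, 34), (7, 51)])
READ d @v2: history=[(4, 39)] -> no version <= 2 -> NONE
READ d @v7: history=[(4, 39)] -> pick v4 -> 39
v8: WRITE d=46  (d history now [(4, 39), (8, 46)])
v9: WRITE b=17  (b history now [(2, 51), (9, 17)])
READ c @v7: history=[(1, 47)] -> pick v1 -> 47
v10: WRITE c=87  (c history now [(1, 47), (10, 87)])
READ b @v3: history=[(2, 51), (9, 17)] -> pick v2 -> 51
v11: WRITE a=64  (a history now [(11, 64)])
READ b @v2: history=[(2, 51), (9, 17)] -> pick v2 -> 51
Read results in order: ['NONE', '47', '47', '51', 'NONE', '39', '47', '51', '51']
NONE count = 2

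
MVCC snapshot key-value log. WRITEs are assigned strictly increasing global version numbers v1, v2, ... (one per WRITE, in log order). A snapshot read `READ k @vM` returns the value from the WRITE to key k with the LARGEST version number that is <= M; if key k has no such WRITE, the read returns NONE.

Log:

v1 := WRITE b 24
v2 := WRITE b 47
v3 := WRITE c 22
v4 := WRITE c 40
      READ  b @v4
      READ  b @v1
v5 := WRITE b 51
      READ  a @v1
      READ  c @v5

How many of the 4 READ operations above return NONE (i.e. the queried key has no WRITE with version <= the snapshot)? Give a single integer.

Answer: 1

Derivation:
v1: WRITE b=24  (b history now [(1, 24)])
v2: WRITE b=47  (b history now [(1, 24), (2, 47)])
v3: WRITE c=22  (c history now [(3, 22)])
v4: WRITE c=40  (c history now [(3, 22), (4, 40)])
READ b @v4: history=[(1, 24), (2, 47)] -> pick v2 -> 47
READ b @v1: history=[(1, 24), (2, 47)] -> pick v1 -> 24
v5: WRITE b=51  (b history now [(1, 24), (2, 47), (5, 51)])
READ a @v1: history=[] -> no version <= 1 -> NONE
READ c @v5: history=[(3, 22), (4, 40)] -> pick v4 -> 40
Read results in order: ['47', '24', 'NONE', '40']
NONE count = 1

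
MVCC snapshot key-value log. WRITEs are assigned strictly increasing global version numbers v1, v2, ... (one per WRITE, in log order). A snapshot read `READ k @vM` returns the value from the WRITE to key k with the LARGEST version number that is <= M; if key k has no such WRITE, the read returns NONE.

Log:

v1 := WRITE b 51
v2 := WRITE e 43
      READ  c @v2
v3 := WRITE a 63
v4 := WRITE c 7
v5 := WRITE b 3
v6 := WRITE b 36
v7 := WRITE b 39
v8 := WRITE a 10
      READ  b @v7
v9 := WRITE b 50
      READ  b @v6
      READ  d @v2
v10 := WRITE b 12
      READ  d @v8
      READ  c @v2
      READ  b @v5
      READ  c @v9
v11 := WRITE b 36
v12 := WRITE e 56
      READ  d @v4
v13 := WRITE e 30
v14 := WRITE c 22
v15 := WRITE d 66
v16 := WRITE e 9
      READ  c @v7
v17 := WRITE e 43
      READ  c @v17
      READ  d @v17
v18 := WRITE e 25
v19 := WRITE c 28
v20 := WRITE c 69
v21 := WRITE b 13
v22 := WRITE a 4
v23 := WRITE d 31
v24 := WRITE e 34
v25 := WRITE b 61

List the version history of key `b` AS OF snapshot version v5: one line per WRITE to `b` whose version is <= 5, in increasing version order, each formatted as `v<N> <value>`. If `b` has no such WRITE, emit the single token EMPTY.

Scan writes for key=b with version <= 5:
  v1 WRITE b 51 -> keep
  v2 WRITE e 43 -> skip
  v3 WRITE a 63 -> skip
  v4 WRITE c 7 -> skip
  v5 WRITE b 3 -> keep
  v6 WRITE b 36 -> drop (> snap)
  v7 WRITE b 39 -> drop (> snap)
  v8 WRITE a 10 -> skip
  v9 WRITE b 50 -> drop (> snap)
  v10 WRITE b 12 -> drop (> snap)
  v11 WRITE b 36 -> drop (> snap)
  v12 WRITE e 56 -> skip
  v13 WRITE e 30 -> skip
  v14 WRITE c 22 -> skip
  v15 WRITE d 66 -> skip
  v16 WRITE e 9 -> skip
  v17 WRITE e 43 -> skip
  v18 WRITE e 25 -> skip
  v19 WRITE c 28 -> skip
  v20 WRITE c 69 -> skip
  v21 WRITE b 13 -> drop (> snap)
  v22 WRITE a 4 -> skip
  v23 WRITE d 31 -> skip
  v24 WRITE e 34 -> skip
  v25 WRITE b 61 -> drop (> snap)
Collected: [(1, 51), (5, 3)]

Answer: v1 51
v5 3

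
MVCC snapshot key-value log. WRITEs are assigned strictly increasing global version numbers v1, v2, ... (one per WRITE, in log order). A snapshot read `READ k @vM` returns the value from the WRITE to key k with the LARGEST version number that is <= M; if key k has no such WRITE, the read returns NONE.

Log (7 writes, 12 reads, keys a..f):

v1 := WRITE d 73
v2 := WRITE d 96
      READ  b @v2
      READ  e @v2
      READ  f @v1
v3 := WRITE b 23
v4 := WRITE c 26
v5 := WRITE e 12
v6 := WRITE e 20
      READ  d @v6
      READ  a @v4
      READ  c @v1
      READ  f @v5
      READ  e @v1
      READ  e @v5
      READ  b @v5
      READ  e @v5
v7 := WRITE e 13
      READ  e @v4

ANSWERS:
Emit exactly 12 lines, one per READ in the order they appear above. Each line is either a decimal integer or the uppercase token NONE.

v1: WRITE d=73  (d history now [(1, 73)])
v2: WRITE d=96  (d history now [(1, 73), (2, 96)])
READ b @v2: history=[] -> no version <= 2 -> NONE
READ e @v2: history=[] -> no version <= 2 -> NONE
READ f @v1: history=[] -> no version <= 1 -> NONE
v3: WRITE b=23  (b history now [(3, 23)])
v4: WRITE c=26  (c history now [(4, 26)])
v5: WRITE e=12  (e history now [(5, 12)])
v6: WRITE e=20  (e history now [(5, 12), (6, 20)])
READ d @v6: history=[(1, 73), (2, 96)] -> pick v2 -> 96
READ a @v4: history=[] -> no version <= 4 -> NONE
READ c @v1: history=[(4, 26)] -> no version <= 1 -> NONE
READ f @v5: history=[] -> no version <= 5 -> NONE
READ e @v1: history=[(5, 12), (6, 20)] -> no version <= 1 -> NONE
READ e @v5: history=[(5, 12), (6, 20)] -> pick v5 -> 12
READ b @v5: history=[(3, 23)] -> pick v3 -> 23
READ e @v5: history=[(5, 12), (6, 20)] -> pick v5 -> 12
v7: WRITE e=13  (e history now [(5, 12), (6, 20), (7, 13)])
READ e @v4: history=[(5, 12), (6, 20), (7, 13)] -> no version <= 4 -> NONE

Answer: NONE
NONE
NONE
96
NONE
NONE
NONE
NONE
12
23
12
NONE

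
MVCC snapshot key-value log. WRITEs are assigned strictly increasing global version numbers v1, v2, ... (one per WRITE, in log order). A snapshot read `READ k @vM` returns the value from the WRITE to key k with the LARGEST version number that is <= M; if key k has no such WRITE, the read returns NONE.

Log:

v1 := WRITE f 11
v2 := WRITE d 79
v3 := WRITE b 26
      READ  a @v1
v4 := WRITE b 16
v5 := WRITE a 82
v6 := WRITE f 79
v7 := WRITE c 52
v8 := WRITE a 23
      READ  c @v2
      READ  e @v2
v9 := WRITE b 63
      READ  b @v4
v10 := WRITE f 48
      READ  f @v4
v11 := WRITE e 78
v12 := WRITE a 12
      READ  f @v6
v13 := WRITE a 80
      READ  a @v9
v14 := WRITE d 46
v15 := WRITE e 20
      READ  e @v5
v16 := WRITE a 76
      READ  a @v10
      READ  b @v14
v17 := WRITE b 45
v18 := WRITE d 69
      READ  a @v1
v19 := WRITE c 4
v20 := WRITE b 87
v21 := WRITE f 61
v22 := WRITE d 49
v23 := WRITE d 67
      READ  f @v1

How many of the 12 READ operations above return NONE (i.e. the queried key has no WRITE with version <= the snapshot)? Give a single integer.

Answer: 5

Derivation:
v1: WRITE f=11  (f history now [(1, 11)])
v2: WRITE d=79  (d history now [(2, 79)])
v3: WRITE b=26  (b history now [(3, 26)])
READ a @v1: history=[] -> no version <= 1 -> NONE
v4: WRITE b=16  (b history now [(3, 26), (4, 16)])
v5: WRITE a=82  (a history now [(5, 82)])
v6: WRITE f=79  (f history now [(1, 11), (6, 79)])
v7: WRITE c=52  (c history now [(7, 52)])
v8: WRITE a=23  (a history now [(5, 82), (8, 23)])
READ c @v2: history=[(7, 52)] -> no version <= 2 -> NONE
READ e @v2: history=[] -> no version <= 2 -> NONE
v9: WRITE b=63  (b history now [(3, 26), (4, 16), (9, 63)])
READ b @v4: history=[(3, 26), (4, 16), (9, 63)] -> pick v4 -> 16
v10: WRITE f=48  (f history now [(1, 11), (6, 79), (10, 48)])
READ f @v4: history=[(1, 11), (6, 79), (10, 48)] -> pick v1 -> 11
v11: WRITE e=78  (e history now [(11, 78)])
v12: WRITE a=12  (a history now [(5, 82), (8, 23), (12, 12)])
READ f @v6: history=[(1, 11), (6, 79), (10, 48)] -> pick v6 -> 79
v13: WRITE a=80  (a history now [(5, 82), (8, 23), (12, 12), (13, 80)])
READ a @v9: history=[(5, 82), (8, 23), (12, 12), (13, 80)] -> pick v8 -> 23
v14: WRITE d=46  (d history now [(2, 79), (14, 46)])
v15: WRITE e=20  (e history now [(11, 78), (15, 20)])
READ e @v5: history=[(11, 78), (15, 20)] -> no version <= 5 -> NONE
v16: WRITE a=76  (a history now [(5, 82), (8, 23), (12, 12), (13, 80), (16, 76)])
READ a @v10: history=[(5, 82), (8, 23), (12, 12), (13, 80), (16, 76)] -> pick v8 -> 23
READ b @v14: history=[(3, 26), (4, 16), (9, 63)] -> pick v9 -> 63
v17: WRITE b=45  (b history now [(3, 26), (4, 16), (9, 63), (17, 45)])
v18: WRITE d=69  (d history now [(2, 79), (14, 46), (18, 69)])
READ a @v1: history=[(5, 82), (8, 23), (12, 12), (13, 80), (16, 76)] -> no version <= 1 -> NONE
v19: WRITE c=4  (c history now [(7, 52), (19, 4)])
v20: WRITE b=87  (b history now [(3, 26), (4, 16), (9, 63), (17, 45), (20, 87)])
v21: WRITE f=61  (f history now [(1, 11), (6, 79), (10, 48), (21, 61)])
v22: WRITE d=49  (d history now [(2, 79), (14, 46), (18, 69), (22, 49)])
v23: WRITE d=67  (d history now [(2, 79), (14, 46), (18, 69), (22, 49), (23, 67)])
READ f @v1: history=[(1, 11), (6, 79), (10, 48), (21, 61)] -> pick v1 -> 11
Read results in order: ['NONE', 'NONE', 'NONE', '16', '11', '79', '23', 'NONE', '23', '63', 'NONE', '11']
NONE count = 5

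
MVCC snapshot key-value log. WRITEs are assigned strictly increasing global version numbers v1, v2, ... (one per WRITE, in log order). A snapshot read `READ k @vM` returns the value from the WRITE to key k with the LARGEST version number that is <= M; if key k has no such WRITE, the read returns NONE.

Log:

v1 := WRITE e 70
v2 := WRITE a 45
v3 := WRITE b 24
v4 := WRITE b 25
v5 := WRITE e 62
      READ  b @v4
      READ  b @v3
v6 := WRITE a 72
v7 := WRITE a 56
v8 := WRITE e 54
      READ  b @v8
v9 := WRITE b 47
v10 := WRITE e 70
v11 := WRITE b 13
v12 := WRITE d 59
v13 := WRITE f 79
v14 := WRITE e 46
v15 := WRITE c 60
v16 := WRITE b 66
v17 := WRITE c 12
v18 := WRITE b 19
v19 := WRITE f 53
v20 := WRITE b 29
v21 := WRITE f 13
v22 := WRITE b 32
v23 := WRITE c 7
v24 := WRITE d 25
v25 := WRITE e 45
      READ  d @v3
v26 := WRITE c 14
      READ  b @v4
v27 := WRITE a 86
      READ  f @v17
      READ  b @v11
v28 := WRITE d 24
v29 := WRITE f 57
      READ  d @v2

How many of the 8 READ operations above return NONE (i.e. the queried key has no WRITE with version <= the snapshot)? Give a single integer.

v1: WRITE e=70  (e history now [(1, 70)])
v2: WRITE a=45  (a history now [(2, 45)])
v3: WRITE b=24  (b history now [(3, 24)])
v4: WRITE b=25  (b history now [(3, 24), (4, 25)])
v5: WRITE e=62  (e history now [(1, 70), (5, 62)])
READ b @v4: history=[(3, 24), (4, 25)] -> pick v4 -> 25
READ b @v3: history=[(3, 24), (4, 25)] -> pick v3 -> 24
v6: WRITE a=72  (a history now [(2, 45), (6, 72)])
v7: WRITE a=56  (a history now [(2, 45), (6, 72), (7, 56)])
v8: WRITE e=54  (e history now [(1, 70), (5, 62), (8, 54)])
READ b @v8: history=[(3, 24), (4, 25)] -> pick v4 -> 25
v9: WRITE b=47  (b history now [(3, 24), (4, 25), (9, 47)])
v10: WRITE e=70  (e history now [(1, 70), (5, 62), (8, 54), (10, 70)])
v11: WRITE b=13  (b history now [(3, 24), (4, 25), (9, 47), (11, 13)])
v12: WRITE d=59  (d history now [(12, 59)])
v13: WRITE f=79  (f history now [(13, 79)])
v14: WRITE e=46  (e history now [(1, 70), (5, 62), (8, 54), (10, 70), (14, 46)])
v15: WRITE c=60  (c history now [(15, 60)])
v16: WRITE b=66  (b history now [(3, 24), (4, 25), (9, 47), (11, 13), (16, 66)])
v17: WRITE c=12  (c history now [(15, 60), (17, 12)])
v18: WRITE b=19  (b history now [(3, 24), (4, 25), (9, 47), (11, 13), (16, 66), (18, 19)])
v19: WRITE f=53  (f history now [(13, 79), (19, 53)])
v20: WRITE b=29  (b history now [(3, 24), (4, 25), (9, 47), (11, 13), (16, 66), (18, 19), (20, 29)])
v21: WRITE f=13  (f history now [(13, 79), (19, 53), (21, 13)])
v22: WRITE b=32  (b history now [(3, 24), (4, 25), (9, 47), (11, 13), (16, 66), (18, 19), (20, 29), (22, 32)])
v23: WRITE c=7  (c history now [(15, 60), (17, 12), (23, 7)])
v24: WRITE d=25  (d history now [(12, 59), (24, 25)])
v25: WRITE e=45  (e history now [(1, 70), (5, 62), (8, 54), (10, 70), (14, 46), (25, 45)])
READ d @v3: history=[(12, 59), (24, 25)] -> no version <= 3 -> NONE
v26: WRITE c=14  (c history now [(15, 60), (17, 12), (23, 7), (26, 14)])
READ b @v4: history=[(3, 24), (4, 25), (9, 47), (11, 13), (16, 66), (18, 19), (20, 29), (22, 32)] -> pick v4 -> 25
v27: WRITE a=86  (a history now [(2, 45), (6, 72), (7, 56), (27, 86)])
READ f @v17: history=[(13, 79), (19, 53), (21, 13)] -> pick v13 -> 79
READ b @v11: history=[(3, 24), (4, 25), (9, 47), (11, 13), (16, 66), (18, 19), (20, 29), (22, 32)] -> pick v11 -> 13
v28: WRITE d=24  (d history now [(12, 59), (24, 25), (28, 24)])
v29: WRITE f=57  (f history now [(13, 79), (19, 53), (21, 13), (29, 57)])
READ d @v2: history=[(12, 59), (24, 25), (28, 24)] -> no version <= 2 -> NONE
Read results in order: ['25', '24', '25', 'NONE', '25', '79', '13', 'NONE']
NONE count = 2

Answer: 2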